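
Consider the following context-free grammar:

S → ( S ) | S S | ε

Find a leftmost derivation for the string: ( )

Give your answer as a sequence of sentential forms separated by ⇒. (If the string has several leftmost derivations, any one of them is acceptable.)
Start with S.
Step 1: the leftmost non-terminal is S; apply S → ( S ):  ( S )
Step 2: the leftmost non-terminal is S; apply S → ε:  ( )

Final answer: S ⇒ ( S ) ⇒ ( )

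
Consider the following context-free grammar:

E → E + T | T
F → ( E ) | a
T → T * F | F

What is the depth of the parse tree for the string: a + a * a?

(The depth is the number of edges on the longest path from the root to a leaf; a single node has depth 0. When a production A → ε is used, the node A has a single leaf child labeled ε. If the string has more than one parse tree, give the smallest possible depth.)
The grammar is unambiguous; the parse tree of a + a * a is:
E → E + T at the root (depth 0).
  Left E (depth 1) → T (2) → F (3) → a (4).
  Right T (depth 1) → T * F; that T (2) → F (3) → a (4); F (2) → a (3).
The longest root-to-leaf paths have 4 edges.
Depth = 4.

Final answer: 4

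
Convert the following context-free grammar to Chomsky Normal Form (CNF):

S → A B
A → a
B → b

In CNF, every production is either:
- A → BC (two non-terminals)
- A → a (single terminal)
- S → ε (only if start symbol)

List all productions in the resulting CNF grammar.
The grammar has no ε-productions or unit productions to eliminate.
S → A B is already in CNF (two non-terminals) – keep it.
A → a is already in CNF (single terminal) – keep it.
B → b is already in CNF (single terminal) – keep it.
Resulting CNF grammar (3 productions): A → a; B → b; S → A B

Final answer: A → a; B → b; S → A B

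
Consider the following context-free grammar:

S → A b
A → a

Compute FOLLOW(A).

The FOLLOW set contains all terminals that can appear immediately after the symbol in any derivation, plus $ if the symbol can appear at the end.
A occurs only in S → A b, where it is immediately followed by the terminal b. So FOLLOW(A) = {b}.

Final answer: {b}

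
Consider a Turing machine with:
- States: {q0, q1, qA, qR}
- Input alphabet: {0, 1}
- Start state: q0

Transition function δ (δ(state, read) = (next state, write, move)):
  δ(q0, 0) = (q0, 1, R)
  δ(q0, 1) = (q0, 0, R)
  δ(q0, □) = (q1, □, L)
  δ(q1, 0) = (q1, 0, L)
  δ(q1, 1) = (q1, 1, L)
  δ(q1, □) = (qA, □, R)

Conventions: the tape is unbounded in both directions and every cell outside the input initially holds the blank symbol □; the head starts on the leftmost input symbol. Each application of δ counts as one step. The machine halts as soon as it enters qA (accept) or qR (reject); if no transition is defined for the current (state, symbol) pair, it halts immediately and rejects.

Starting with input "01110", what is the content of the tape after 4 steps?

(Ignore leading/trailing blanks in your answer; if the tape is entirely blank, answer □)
Step 0: [q0]01110 (head at position 0)
Step 1: δ(q0, 0) = (q0, 1, R)  ⊢  1[q0]1110 (head at position 1)
Step 2: δ(q0, 1) = (q0, 0, R)  ⊢  10[q0]110 (head at position 2)
Step 3: δ(q0, 1) = (q0, 0, R)  ⊢  100[q0]10 (head at position 3)
Step 4: δ(q0, 1) = (q0, 0, R)  ⊢  1000[q0]0 (head at position 4)
Tape after 4 steps (ignoring surrounding blanks): 10000

Final answer: Tape: 10000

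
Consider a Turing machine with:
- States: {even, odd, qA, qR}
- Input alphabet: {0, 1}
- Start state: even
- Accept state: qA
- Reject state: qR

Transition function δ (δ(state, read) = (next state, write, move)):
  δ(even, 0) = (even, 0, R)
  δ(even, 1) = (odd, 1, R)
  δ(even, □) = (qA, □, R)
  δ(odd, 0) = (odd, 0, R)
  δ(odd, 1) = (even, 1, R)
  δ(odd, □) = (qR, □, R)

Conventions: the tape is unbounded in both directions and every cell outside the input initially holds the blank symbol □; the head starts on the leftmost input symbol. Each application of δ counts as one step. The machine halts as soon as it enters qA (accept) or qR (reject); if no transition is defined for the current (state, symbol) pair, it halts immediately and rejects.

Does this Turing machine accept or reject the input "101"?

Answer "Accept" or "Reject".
Step 0: [even]101 (head at position 0)
Step 1: δ(even, 1) = (odd, 1, R)  ⊢  1[odd]01 (head at position 1)
Step 2: δ(odd, 0) = (odd, 0, R)  ⊢  10[odd]1 (head at position 2)
Step 3: δ(odd, 1) = (even, 1, R)  ⊢  101[even]□ (head at position 3)
Step 4: δ(even, □) = (qA, □, R)  ⊢  101□[qA]□ (head at position 4)
The machine is in qA, so it halts and accepts.

Final answer: Accept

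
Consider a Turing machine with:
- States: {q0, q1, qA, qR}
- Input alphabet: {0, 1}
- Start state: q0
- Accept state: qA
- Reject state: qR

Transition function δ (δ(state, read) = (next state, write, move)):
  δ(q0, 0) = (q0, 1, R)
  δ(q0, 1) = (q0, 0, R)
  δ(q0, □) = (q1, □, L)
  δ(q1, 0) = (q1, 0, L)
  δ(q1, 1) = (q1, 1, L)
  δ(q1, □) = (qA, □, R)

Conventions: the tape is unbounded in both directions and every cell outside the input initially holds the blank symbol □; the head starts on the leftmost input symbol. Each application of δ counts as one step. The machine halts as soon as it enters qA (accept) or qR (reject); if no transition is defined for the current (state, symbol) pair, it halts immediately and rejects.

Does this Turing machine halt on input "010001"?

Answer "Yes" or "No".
Step 0: [q0]010001 (head at position 0)
Step 1: δ(q0, 0) = (q0, 1, R)  ⊢  1[q0]10001 (head at position 1)
Step 2: δ(q0, 1) = (q0, 0, R)  ⊢  10[q0]0001 (head at position 2)
Step 3: δ(q0, 0) = (q0, 1, R)  ⊢  101[q0]001 (head at position 3)
Step 4: δ(q0, 0) = (q0, 1, R)  ⊢  1011[q0]01 (head at position 4)
Step 5: δ(q0, 0) = (q0, 1, R)  ⊢  10111[q0]1 (head at position 5)
Step 6: δ(q0, 1) = (q0, 0, R)  ⊢  101110[q0]□ (head at position 6)
Step 7: δ(q0, □) = (q1, □, L)  ⊢  10111[q1]0□ (head at position 5)
Step 8: δ(q1, 0) = (q1, 0, L)  ⊢  1011[q1]10□ (head at position 4)
Step 9: δ(q1, 1) = (q1, 1, L)  ⊢  101[q1]110□ (head at position 3)
Step 10: δ(q1, 1) = (q1, 1, L)  ⊢  10[q1]1110□ (head at position 2)
Step 11: δ(q1, 1) = (q1, 1, L)  ⊢  1[q1]01110□ (head at position 1)
Step 12: δ(q1, 0) = (q1, 0, L)  ⊢  [q1]101110□ (head at position 0)
Step 13: δ(q1, 1) = (q1, 1, L)  ⊢  [q1]□101110□ (head at position -1)
Step 14: δ(q1, □) = (qA, □, R)  ⊢  □[qA]101110□ (head at position 0)
The machine is in qA, so it halts and accepts.
It halts after 14 steps.

Final answer: Yes - halts after 14 steps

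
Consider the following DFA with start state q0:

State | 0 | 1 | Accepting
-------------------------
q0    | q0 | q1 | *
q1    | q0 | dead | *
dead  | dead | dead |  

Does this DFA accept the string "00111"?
Start in q0.
Read '0': q0 → q0
Read '0': q0 → q0
Read '1': q0 → q1
Read '1': q1 → dead
Read '1': dead → dead
Final state dead is not accepting, so the string is rejected.

Final answer: No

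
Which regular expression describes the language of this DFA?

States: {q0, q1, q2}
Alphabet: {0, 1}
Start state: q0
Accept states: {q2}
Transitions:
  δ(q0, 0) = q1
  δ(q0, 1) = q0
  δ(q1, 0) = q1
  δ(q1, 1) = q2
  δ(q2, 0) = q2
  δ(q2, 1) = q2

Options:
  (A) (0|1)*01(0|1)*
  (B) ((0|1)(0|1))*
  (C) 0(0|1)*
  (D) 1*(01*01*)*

Testing sample strings against the DFA:
  '00' -> rejected
  '0000' -> rejected
  '0011' -> accepted
  '1000' -> rejected
Checking each option for a counterexample:
  (A) (0|1)*01(0|1)*: agrees with the DFA on all strings of length ≤ 4
  (B) ((0|1)(0|1))*: ε is rejected by the DFA but matches the regex → eliminated
  (C) 0(0|1)*: '0' is rejected by the DFA but matches the regex → eliminated
  (D) 1*(01*01*)*: ε is rejected by the DFA but matches the regex → eliminated
Only (A) (0|1)*01(0|1)* is consistent with the DFA.

Final answer: (A) (0|1)*01(0|1)*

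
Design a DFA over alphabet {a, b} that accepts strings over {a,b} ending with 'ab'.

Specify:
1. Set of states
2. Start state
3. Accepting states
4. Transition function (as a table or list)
One valid DFA (any DFA recognizing the same language is acceptable):
States: {q0, q1, q2}
Start: q0
Accepting: {q2}
Transitions (accepting states marked with *):
State | a | b | Accepting
-------------------------
q0    | q1 | q0 |  
q1    | q1 | q2 |  
q2    | q1 | q0 | *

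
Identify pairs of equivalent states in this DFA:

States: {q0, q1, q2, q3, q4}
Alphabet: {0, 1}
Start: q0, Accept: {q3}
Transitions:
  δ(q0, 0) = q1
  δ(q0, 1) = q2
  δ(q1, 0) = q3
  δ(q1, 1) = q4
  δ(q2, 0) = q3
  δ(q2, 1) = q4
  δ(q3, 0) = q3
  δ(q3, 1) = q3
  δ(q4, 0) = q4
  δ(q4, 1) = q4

Using the table-filling algorithm:
Round 0 – mark pairs where exactly one state is accepting: (q0,q3), (q1,q3), (q2,q3), (q3,q4)
Round 1 – newly marked: (q0,q1) [on 0: q1 vs q3, already marked]; (q0,q2) [on 0: q1 vs q3, already marked]; (q1,q4) [on 0: q3 vs q4, already marked]; (q2,q4) [on 0: q3 vs q4, already marked]
Round 2 – newly marked: (q0,q4) [on 0: q1 vs q4, already marked]
No further pairs can be marked.
(q1, q2) unmarked: δ(q1,0)=q3, δ(q2,0)=q3; δ(q1,1)=q4, δ(q2,1)=q4 → equivalent
Equivalent pairs: (q1, q2)

Final answer: Equivalent pairs: (q1, q2)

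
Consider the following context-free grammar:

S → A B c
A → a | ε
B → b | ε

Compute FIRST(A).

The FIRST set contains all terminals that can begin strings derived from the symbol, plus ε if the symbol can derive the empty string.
A → a contributes a; A → ε makes A nullable, contributing ε. FIRST(A) = {a, ε}.

Final answer: {a, ε}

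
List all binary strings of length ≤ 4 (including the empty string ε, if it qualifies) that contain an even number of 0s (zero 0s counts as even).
Checking every binary string of length 0 to 4:
  Length 0: accepted: ε | rejected: (none)
  Length 1: accepted: 1 | rejected: 0
  Length 2: accepted: 00, 11 | rejected: 01, 10
  Length 3: accepted: 001, 010, 100, 111 | rejected: 000, 011, 101, 110
  Length 4: accepted: 0000, 0011, 0101, 0110, 1001, 1010, 1100, 1111 | rejected: 0001, 0010, 0100, 0111, 1000, 1011, 1101, 1110
Total: 16 string(s).

Final answer: ε, 1, 00, 11, 001, 010, 100, 111, 0000, 0011, 0101, 0110, 1001, 1010, 1100, 1111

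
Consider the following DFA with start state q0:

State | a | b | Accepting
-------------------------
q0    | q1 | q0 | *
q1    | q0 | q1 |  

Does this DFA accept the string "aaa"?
Start in q0.
Read 'a': q0 → q1
Read 'a': q1 → q0
Read 'a': q0 → q1
Final state q1 is not accepting, so the string is rejected.

Final answer: No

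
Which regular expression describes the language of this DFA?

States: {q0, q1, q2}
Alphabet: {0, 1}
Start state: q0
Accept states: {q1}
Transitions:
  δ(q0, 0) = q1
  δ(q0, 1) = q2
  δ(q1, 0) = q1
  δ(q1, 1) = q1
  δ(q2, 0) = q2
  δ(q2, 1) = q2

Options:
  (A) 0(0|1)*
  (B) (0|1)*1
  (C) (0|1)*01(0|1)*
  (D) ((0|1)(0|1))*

Testing sample strings against the DFA:
  '10' -> rejected
  '10' -> rejected
  '00000' -> accepted
  '01' -> accepted
Checking each option for a counterexample:
  (A) 0(0|1)*: agrees with the DFA on all strings of length ≤ 4
  (B) (0|1)*1: '0' is accepted by the DFA but does not match the regex → eliminated
  (C) (0|1)*01(0|1)*: '0' is accepted by the DFA but does not match the regex → eliminated
  (D) ((0|1)(0|1))*: ε is rejected by the DFA but matches the regex → eliminated
Only (A) 0(0|1)* is consistent with the DFA.

Final answer: (A) 0(0|1)*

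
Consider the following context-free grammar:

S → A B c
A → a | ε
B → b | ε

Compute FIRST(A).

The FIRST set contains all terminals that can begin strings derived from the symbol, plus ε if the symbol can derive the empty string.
A → a contributes a; A → ε makes A nullable, contributing ε. FIRST(A) = {a, ε}.

Final answer: {a, ε}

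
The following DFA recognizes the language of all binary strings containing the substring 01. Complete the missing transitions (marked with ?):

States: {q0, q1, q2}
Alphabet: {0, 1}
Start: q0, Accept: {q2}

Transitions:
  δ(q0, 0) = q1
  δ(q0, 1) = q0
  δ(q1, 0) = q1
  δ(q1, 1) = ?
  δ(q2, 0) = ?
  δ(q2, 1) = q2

What each state remembers (consistent with the given transitions and accept states):
  q0: 01 not seen yet and the last symbol was not 0
  q1: 01 not seen yet and the last symbol was 0
  q2: the substring 01 has already been seen
Filling in the missing entries:
  δ(q1, 1): in q1 (01 not seen yet and the last symbol was 0), after reading 1 we have: the substring 01 has already been seen → q2
  δ(q2, 0): in q2 (the substring 01 has already been seen), after reading 0 we have: the substring 01 has already been seen → q2

Final answer: δ(q1, 1) = q2; δ(q2, 0) = q2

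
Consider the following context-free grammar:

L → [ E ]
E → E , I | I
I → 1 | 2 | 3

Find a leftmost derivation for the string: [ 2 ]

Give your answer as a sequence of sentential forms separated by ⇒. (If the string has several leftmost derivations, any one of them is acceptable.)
Start with L.
Step 1: the leftmost non-terminal is L; apply L → [ E ]:  [ E ]
Step 2: the leftmost non-terminal is E; apply E → I:  [ I ]
Step 3: the leftmost non-terminal is I; apply I → 2:  [ 2 ]

Final answer: L ⇒ [ E ] ⇒ [ I ] ⇒ [ 2 ]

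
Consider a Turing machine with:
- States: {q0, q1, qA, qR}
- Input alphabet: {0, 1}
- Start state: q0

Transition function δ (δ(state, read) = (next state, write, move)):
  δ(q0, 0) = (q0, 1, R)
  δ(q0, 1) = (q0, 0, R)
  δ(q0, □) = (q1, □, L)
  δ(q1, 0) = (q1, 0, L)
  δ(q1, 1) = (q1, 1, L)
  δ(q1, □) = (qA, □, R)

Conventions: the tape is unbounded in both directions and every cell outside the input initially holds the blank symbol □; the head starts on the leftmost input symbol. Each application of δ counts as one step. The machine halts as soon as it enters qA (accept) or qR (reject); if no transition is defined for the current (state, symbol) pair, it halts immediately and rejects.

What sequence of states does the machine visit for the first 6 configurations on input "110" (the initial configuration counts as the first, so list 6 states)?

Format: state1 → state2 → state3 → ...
Step 0: [q0]110 (head at position 0)
Step 1: δ(q0, 1) = (q0, 0, R)  ⊢  0[q0]10 (head at position 1)
Step 2: δ(q0, 1) = (q0, 0, R)  ⊢  00[q0]0 (head at position 2)
Step 3: δ(q0, 0) = (q0, 1, R)  ⊢  001[q0]□ (head at position 3)
Step 4: δ(q0, □) = (q1, □, L)  ⊢  00[q1]1□ (head at position 2)
Step 5: δ(q1, 1) = (q1, 1, L)  ⊢  0[q1]01□ (head at position 1)
Reading off the states of these 6 configurations: q0 → q0 → q0 → q0 → q1 → q1

Final answer: q0 → q0 → q0 → q0 → q1 → q1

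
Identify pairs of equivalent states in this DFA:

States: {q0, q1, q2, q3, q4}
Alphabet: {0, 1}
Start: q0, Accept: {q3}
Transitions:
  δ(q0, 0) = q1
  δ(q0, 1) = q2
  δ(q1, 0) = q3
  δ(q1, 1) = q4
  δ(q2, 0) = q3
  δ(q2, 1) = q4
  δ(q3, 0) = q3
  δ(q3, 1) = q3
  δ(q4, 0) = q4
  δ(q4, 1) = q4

Using the table-filling algorithm:
Round 0 – mark pairs where exactly one state is accepting: (q0,q3), (q1,q3), (q2,q3), (q3,q4)
Round 1 – newly marked: (q0,q1) [on 0: q1 vs q3, already marked]; (q0,q2) [on 0: q1 vs q3, already marked]; (q1,q4) [on 0: q3 vs q4, already marked]; (q2,q4) [on 0: q3 vs q4, already marked]
Round 2 – newly marked: (q0,q4) [on 0: q1 vs q4, already marked]
No further pairs can be marked.
(q1, q2) unmarked: δ(q1,0)=q3, δ(q2,0)=q3; δ(q1,1)=q4, δ(q2,1)=q4 → equivalent
Equivalent pairs: (q1, q2)

Final answer: Equivalent pairs: (q1, q2)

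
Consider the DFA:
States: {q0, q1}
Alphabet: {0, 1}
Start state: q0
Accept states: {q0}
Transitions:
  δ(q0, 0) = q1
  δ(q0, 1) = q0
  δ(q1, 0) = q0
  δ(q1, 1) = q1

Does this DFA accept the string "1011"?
Processing string "1011":
  q0 --1--> q0
  q0 --0--> q1
  q1 --1--> q1
  q1 --1--> q1
Final state: q1
Accept states: {q0}
q1 is not an accept state, so the string is rejected.

Final answer: No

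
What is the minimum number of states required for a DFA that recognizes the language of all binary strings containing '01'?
Language: binary strings containing '01'
Lower bound (Myhill–Nerode): the prefixes ε, 0, 01 are pairwise distinguishable:
  ε vs 01: suffix ε distinguishes them (ε is rejected, 01 is accepted)
  0 vs 01: suffix ε distinguishes them (0 is rejected, 01 is accepted)
  ε vs 0: suffix 1 distinguishes them (ε·1 = 1 is rejected, 0·1 = 01 is accepted)
So any DFA needs at least 3 states.
Upper bound: a DFA with 3 states exists (one state per class above: 'no progress', 'last symbol 0', and 'seen 01' (accepting sink)).
Minimum states: 3

Final answer: 3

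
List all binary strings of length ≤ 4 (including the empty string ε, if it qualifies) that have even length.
Checking every binary string of length 0 to 4:
  Length 0: accepted: ε | rejected: (none)
  Length 1: accepted: (none) | rejected: 0, 1
  Length 2: accepted: 00, 01, 10, 11 | rejected: (none)
  Length 3: accepted: (none) | rejected: 000, 001, 010, 011, 100, 101, 110, 111
  Length 4: accepted: 0000, 0001, 0010, 0011, 0100, 0101, 0110, 0111, 1000, 1001, 1010, 1011, 1100, 1101, 1110, 1111 | rejected: (none)
Total: 21 string(s).

Final answer: ε, 00, 01, 10, 11, 0000, 0001, 0010, 0011, 0100, 0101, 0110, 0111, 1000, 1001, 1010, 1011, 1100, 1101, 1110, 1111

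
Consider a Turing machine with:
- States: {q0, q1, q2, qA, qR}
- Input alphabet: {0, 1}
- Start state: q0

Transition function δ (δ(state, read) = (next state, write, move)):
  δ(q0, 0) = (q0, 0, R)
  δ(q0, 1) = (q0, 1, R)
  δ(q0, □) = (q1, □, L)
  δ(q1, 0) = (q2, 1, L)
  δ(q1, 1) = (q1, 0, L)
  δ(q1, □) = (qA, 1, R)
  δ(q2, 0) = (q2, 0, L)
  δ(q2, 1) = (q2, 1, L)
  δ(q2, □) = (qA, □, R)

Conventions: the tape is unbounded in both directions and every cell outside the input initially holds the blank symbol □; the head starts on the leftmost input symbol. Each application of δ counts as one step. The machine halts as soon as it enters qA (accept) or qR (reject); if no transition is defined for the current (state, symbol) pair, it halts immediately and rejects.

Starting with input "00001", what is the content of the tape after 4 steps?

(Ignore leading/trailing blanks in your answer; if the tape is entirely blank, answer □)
Step 0: [q0]00001 (head at position 0)
Step 1: δ(q0, 0) = (q0, 0, R)  ⊢  0[q0]0001 (head at position 1)
Step 2: δ(q0, 0) = (q0, 0, R)  ⊢  00[q0]001 (head at position 2)
Step 3: δ(q0, 0) = (q0, 0, R)  ⊢  000[q0]01 (head at position 3)
Step 4: δ(q0, 0) = (q0, 0, R)  ⊢  0000[q0]1 (head at position 4)
Tape after 4 steps (ignoring surrounding blanks): 00001

Final answer: Tape: 00001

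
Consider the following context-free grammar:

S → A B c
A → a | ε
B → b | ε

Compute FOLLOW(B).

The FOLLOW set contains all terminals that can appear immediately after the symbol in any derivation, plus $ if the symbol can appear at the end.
B occurs in S → A B c, immediately followed by the terminal c. So FOLLOW(B) = {c}.

Final answer: {c}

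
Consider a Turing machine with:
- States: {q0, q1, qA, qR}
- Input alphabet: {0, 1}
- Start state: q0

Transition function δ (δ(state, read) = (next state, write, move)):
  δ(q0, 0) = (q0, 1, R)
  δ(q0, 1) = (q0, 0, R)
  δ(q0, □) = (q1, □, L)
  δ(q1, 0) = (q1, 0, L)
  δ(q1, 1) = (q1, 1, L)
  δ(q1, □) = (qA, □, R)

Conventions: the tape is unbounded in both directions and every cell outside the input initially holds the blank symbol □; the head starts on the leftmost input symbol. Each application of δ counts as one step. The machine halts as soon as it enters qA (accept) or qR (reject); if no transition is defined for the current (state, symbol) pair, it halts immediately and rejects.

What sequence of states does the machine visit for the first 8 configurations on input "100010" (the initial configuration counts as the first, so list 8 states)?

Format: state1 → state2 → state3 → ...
Step 0: [q0]100010 (head at position 0)
Step 1: δ(q0, 1) = (q0, 0, R)  ⊢  0[q0]00010 (head at position 1)
Step 2: δ(q0, 0) = (q0, 1, R)  ⊢  01[q0]0010 (head at position 2)
Step 3: δ(q0, 0) = (q0, 1, R)  ⊢  011[q0]010 (head at position 3)
Step 4: δ(q0, 0) = (q0, 1, R)  ⊢  0111[q0]10 (head at position 4)
Step 5: δ(q0, 1) = (q0, 0, R)  ⊢  01110[q0]0 (head at position 5)
Step 6: δ(q0, 0) = (q0, 1, R)  ⊢  011101[q0]□ (head at position 6)
Step 7: δ(q0, □) = (q1, □, L)  ⊢  01110[q1]1□ (head at position 5)
Reading off the states of these 8 configurations: q0 → q0 → q0 → q0 → q0 → q0 → q0 → q1

Final answer: q0 → q0 → q0 → q0 → q0 → q0 → q0 → q1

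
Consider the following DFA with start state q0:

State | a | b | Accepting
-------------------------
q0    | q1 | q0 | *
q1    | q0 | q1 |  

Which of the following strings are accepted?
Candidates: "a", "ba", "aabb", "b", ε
"a": q0 → q1; q1 is not accepting → rejected
"ba": q0 → q0 → q1; q1 is not accepting → rejected
"aabb": q0 → q1 → q0 → q0 → q0; q0 is accepting → accepted
"b": q0 → q0; q0 is accepting → accepted
ε: q0; q0 is accepting → accepted

Final answer: "aabb", "b", ε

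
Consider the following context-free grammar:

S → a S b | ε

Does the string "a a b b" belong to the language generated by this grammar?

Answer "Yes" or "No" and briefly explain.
A derivation exists: S ⇒ a S b ⇒ a a S b b ⇒ a a b b (using S → a S b twice, then S → ε).

Final answer: Yes - a valid derivation exists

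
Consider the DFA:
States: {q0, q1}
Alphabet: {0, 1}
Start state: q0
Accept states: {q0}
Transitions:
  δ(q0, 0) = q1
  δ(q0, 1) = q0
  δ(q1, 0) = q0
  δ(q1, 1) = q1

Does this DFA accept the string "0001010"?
Processing string "0001010":
  q0 --0--> q1
  q1 --0--> q0
  q0 --0--> q1
  q1 --1--> q1
  q1 --0--> q0
  q0 --1--> q0
  q0 --0--> q1
Final state: q1
Accept states: {q0}
q1 is not an accept state, so the string is rejected.

Final answer: No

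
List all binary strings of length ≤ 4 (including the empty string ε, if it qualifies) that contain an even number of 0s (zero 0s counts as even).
Checking every binary string of length 0 to 4:
  Length 0: accepted: ε | rejected: (none)
  Length 1: accepted: 1 | rejected: 0
  Length 2: accepted: 00, 11 | rejected: 01, 10
  Length 3: accepted: 001, 010, 100, 111 | rejected: 000, 011, 101, 110
  Length 4: accepted: 0000, 0011, 0101, 0110, 1001, 1010, 1100, 1111 | rejected: 0001, 0010, 0100, 0111, 1000, 1011, 1101, 1110
Total: 16 string(s).

Final answer: ε, 1, 00, 11, 001, 010, 100, 111, 0000, 0011, 0101, 0110, 1001, 1010, 1100, 1111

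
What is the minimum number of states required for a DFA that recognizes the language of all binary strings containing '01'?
Language: binary strings containing '01'
Lower bound (Myhill–Nerode): the prefixes ε, 0, 01 are pairwise distinguishable:
  ε vs 01: suffix ε distinguishes them (ε is rejected, 01 is accepted)
  0 vs 01: suffix ε distinguishes them (0 is rejected, 01 is accepted)
  ε vs 0: suffix 1 distinguishes them (ε·1 = 1 is rejected, 0·1 = 01 is accepted)
So any DFA needs at least 3 states.
Upper bound: a DFA with 3 states exists (one state per class above: 'no progress', 'last symbol 0', and 'seen 01' (accepting sink)).
Minimum states: 3

Final answer: 3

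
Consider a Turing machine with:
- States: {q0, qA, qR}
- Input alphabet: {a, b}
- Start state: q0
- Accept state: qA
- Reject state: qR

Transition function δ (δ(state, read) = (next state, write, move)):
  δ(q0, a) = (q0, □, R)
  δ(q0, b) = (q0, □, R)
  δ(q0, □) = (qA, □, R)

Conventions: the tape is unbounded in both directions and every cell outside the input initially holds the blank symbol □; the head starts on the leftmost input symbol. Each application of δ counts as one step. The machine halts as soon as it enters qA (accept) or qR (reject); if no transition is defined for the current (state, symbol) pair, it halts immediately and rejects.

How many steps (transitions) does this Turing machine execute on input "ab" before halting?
Step 0: [q0]ab (head at position 0)
Step 1: δ(q0, a) = (q0, □, R)  ⊢  □[q0]b (head at position 1)
Step 2: δ(q0, b) = (q0, □, R)  ⊢  □□[q0]□ (head at position 2)
Step 3: δ(q0, □) = (qA, □, R)  ⊢  □□□[qA]□ (head at position 3)
The machine is in qA, so it halts and accepts.
Number of transitions executed: 3.

Final answer: 3 steps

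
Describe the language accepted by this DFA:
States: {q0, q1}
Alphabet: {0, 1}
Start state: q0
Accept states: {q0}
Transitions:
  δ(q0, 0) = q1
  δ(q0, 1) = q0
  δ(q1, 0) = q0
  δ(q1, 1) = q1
Analyzing the DFA structure:
Start state: q0
Accept states: {q0}
Interpreting what each state remembers (checking against the transitions):
  q0: an even number of 0s has been read so far
  q1: an odd number of 0s has been read so far
  δ(q0, 0): in q0 (an even number of 0s has been read so far), after reading 0 we have: an odd number of 0s has been read so far → q1
  δ(q0, 1): in q0 (an even number of 0s has been read so far), after reading 1 we have: an even number of 0s has been read so far → q0
  δ(q1, 0): in q1 (an odd number of 0s has been read so far), after reading 0 we have: an even number of 0s has been read so far → q0
  δ(q1, 1): in q1 (an odd number of 0s has been read so far), after reading 1 we have: an odd number of 0s has been read so far → q1
A string is accepted iff it ends in {q0}, i.e. an even number of 0s has been read so far.
Language: All binary strings with an even number of 0s

Final answer: All binary strings with an even number of 0s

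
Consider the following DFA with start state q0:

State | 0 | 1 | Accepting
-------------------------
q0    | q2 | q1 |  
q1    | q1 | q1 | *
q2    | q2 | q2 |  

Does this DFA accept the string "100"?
Start in q0.
Read '1': q0 → q1
Read '0': q1 → q1
Read '0': q1 → q1
Final state q1 is accepting, so the string is accepted.

Final answer: Yes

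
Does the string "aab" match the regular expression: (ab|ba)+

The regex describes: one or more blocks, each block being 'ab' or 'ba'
No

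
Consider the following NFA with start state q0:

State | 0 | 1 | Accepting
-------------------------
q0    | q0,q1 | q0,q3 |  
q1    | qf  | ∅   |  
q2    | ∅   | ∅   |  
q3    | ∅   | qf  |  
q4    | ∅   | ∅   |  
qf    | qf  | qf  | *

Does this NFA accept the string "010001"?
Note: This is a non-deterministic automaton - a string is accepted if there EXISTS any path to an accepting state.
Track the set of states the NFA could be in: start {q0}
Read '0': {q0} → {q0, q1}
Read '1': {q0, q1} → {q0, q3}
Read '0': {q0, q3} → {q0, q1}
Read '0': {q0, q1} → {q0, q1, qf}
Read '0': {q0, q1, qf} → {q0, q1, qf}
Read '1': {q0, q1, qf} → {q0, q3, qf}
Final set {q0, q3, qf} contains accepting state(s) {qf} → accepted.

Final answer: Yes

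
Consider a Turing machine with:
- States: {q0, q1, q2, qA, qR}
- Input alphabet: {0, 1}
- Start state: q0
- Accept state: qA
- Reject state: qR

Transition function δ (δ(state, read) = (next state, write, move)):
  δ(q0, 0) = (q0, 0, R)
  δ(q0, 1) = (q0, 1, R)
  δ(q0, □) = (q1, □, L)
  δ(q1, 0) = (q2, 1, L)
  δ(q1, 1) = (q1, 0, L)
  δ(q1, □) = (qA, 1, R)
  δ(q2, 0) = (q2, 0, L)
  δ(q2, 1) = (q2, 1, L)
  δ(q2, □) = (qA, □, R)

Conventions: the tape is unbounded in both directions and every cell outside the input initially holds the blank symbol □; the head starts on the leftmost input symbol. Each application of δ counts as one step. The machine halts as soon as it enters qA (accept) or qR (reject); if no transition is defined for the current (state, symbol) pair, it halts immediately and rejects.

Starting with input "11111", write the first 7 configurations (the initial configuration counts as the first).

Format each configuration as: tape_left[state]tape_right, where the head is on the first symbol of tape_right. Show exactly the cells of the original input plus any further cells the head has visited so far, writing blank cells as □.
Step 0: [q0]11111 (head at position 0)
Step 1: δ(q0, 1) = (q0, 1, R)  ⊢  1[q0]1111 (head at position 1)
Step 2: δ(q0, 1) = (q0, 1, R)  ⊢  11[q0]111 (head at position 2)
Step 3: δ(q0, 1) = (q0, 1, R)  ⊢  111[q0]11 (head at position 3)
Step 4: δ(q0, 1) = (q0, 1, R)  ⊢  1111[q0]1 (head at position 4)
Step 5: δ(q0, 1) = (q0, 1, R)  ⊢  11111[q0]□ (head at position 5)
Step 6: δ(q0, □) = (q1, □, L)  ⊢  1111[q1]1□ (head at position 4)

Final answer: [q0]11111 ⊢ 1[q0]1111 ⊢ 11[q0]111 ⊢ 111[q0]11 ⊢ 1111[q0]1 ⊢ 11111[q0]□ ⊢ 1111[q1]1□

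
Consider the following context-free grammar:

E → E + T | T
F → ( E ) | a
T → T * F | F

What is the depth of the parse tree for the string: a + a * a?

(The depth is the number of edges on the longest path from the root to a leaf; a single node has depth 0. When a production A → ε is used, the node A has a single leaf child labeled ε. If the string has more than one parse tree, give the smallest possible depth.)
The grammar is unambiguous; the parse tree of a + a * a is:
E → E + T at the root (depth 0).
  Left E (depth 1) → T (2) → F (3) → a (4).
  Right T (depth 1) → T * F; that T (2) → F (3) → a (4); F (2) → a (3).
The longest root-to-leaf paths have 4 edges.
Depth = 4.

Final answer: 4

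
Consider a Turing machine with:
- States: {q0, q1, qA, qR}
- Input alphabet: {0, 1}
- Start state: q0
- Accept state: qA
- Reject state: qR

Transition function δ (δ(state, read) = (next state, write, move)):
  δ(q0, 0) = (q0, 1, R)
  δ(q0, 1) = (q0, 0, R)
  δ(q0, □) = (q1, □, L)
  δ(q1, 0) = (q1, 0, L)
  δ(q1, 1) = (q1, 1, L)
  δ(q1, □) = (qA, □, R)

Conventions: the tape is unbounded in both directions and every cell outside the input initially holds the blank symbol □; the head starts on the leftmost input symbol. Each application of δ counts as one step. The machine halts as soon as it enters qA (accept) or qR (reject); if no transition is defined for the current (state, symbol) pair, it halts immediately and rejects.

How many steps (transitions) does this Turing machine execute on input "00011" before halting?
Step 0: [q0]00011 (head at position 0)
Step 1: δ(q0, 0) = (q0, 1, R)  ⊢  1[q0]0011 (head at position 1)
Step 2: δ(q0, 0) = (q0, 1, R)  ⊢  11[q0]011 (head at position 2)
Step 3: δ(q0, 0) = (q0, 1, R)  ⊢  111[q0]11 (head at position 3)
Step 4: δ(q0, 1) = (q0, 0, R)  ⊢  1110[q0]1 (head at position 4)
Step 5: δ(q0, 1) = (q0, 0, R)  ⊢  11100[q0]□ (head at position 5)
Step 6: δ(q0, □) = (q1, □, L)  ⊢  1110[q1]0□ (head at position 4)
Step 7: δ(q1, 0) = (q1, 0, L)  ⊢  111[q1]00□ (head at position 3)
Step 8: δ(q1, 0) = (q1, 0, L)  ⊢  11[q1]100□ (head at position 2)
Step 9: δ(q1, 1) = (q1, 1, L)  ⊢  1[q1]1100□ (head at position 1)
Step 10: δ(q1, 1) = (q1, 1, L)  ⊢  [q1]11100□ (head at position 0)
Step 11: δ(q1, 1) = (q1, 1, L)  ⊢  [q1]□11100□ (head at position -1)
Step 12: δ(q1, □) = (qA, □, R)  ⊢  □[qA]11100□ (head at position 0)
The machine is in qA, so it halts and accepts.
Number of transitions executed: 12.

Final answer: 12 steps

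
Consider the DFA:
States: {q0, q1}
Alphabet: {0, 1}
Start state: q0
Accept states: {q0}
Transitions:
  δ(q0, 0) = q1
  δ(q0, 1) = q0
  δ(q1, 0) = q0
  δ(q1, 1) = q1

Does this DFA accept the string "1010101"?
Processing string "1010101":
  q0 --1--> q0
  q0 --0--> q1
  q1 --1--> q1
  q1 --0--> q0
  q0 --1--> q0
  q0 --0--> q1
  q1 --1--> q1
Final state: q1
Accept states: {q0}
q1 is not an accept state, so the string is rejected.

Final answer: No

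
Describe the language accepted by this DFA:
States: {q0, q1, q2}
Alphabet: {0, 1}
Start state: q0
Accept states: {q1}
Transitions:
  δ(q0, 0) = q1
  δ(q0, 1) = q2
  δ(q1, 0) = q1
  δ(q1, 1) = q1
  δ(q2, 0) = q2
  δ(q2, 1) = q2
Analyzing the DFA structure:
Start state: q0
Accept states: {q1}
Interpreting what each state remembers (checking against the transitions):
  q0: nothing has been read yet
  q1: the first symbol was 0
  q2: the first symbol was 1 (trap state)
  δ(q0, 0): in q0 (nothing has been read yet), after reading 0 we have: the first symbol was 0 → q1
  δ(q0, 1): in q0 (nothing has been read yet), after reading 1 we have: the first symbol was 1 (trap state) → q2
  δ(q1, 0): in q1 (the first symbol was 0), after reading 0 we have: the first symbol was 0 → q1
  δ(q1, 1): in q1 (the first symbol was 0), after reading 1 we have: the first symbol was 0 → q1
  δ(q2, 0): in q2 (the first symbol was 1 (trap state)), after reading 0 we have: the first symbol was 1 (trap state) → q2
  δ(q2, 1): in q2 (the first symbol was 1 (trap state)), after reading 1 we have: the first symbol was 1 (trap state) → q2
A string is accepted iff it ends in {q1}, i.e. the first symbol was 0.
Language: All binary strings starting with 0

Final answer: All binary strings starting with 0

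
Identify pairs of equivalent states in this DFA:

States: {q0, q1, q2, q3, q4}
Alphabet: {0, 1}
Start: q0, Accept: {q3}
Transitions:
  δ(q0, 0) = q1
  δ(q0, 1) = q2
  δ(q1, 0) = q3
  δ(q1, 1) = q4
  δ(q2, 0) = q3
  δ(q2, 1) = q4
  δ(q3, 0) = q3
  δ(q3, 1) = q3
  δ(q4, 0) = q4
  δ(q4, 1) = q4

Using the table-filling algorithm:
Round 0 – mark pairs where exactly one state is accepting: (q0,q3), (q1,q3), (q2,q3), (q3,q4)
Round 1 – newly marked: (q0,q1) [on 0: q1 vs q3, already marked]; (q0,q2) [on 0: q1 vs q3, already marked]; (q1,q4) [on 0: q3 vs q4, already marked]; (q2,q4) [on 0: q3 vs q4, already marked]
Round 2 – newly marked: (q0,q4) [on 0: q1 vs q4, already marked]
No further pairs can be marked.
(q1, q2) unmarked: δ(q1,0)=q3, δ(q2,0)=q3; δ(q1,1)=q4, δ(q2,1)=q4 → equivalent
Equivalent pairs: (q1, q2)

Final answer: Equivalent pairs: (q1, q2)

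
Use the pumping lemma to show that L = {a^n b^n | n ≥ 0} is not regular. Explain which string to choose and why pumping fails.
Language: L = {a^n b^n | n ≥ 0} (equal numbers of a's followed by b's)
Step 1: Assume for contradiction that L is regular, with pumping length p.
Step 2: Choose s = a^p b^p. Then s ∈ L (it has p a's followed by p b's) and |s| ≥ p.
Step 3: Consider any decomposition s = xyz with |xy| ≤ p and |y| > 0. Since |xy| ≤ p and the first p symbols of s are all a's, y = a^k for some k with 1 ≤ k ≤ p.
Step 4: Pumping up (i = 2): xy²z = a^(p+k) b^p, which has more a's than b's, so xy²z ∉ L.
This contradicts the pumping lemma, so L is not regular.

Final answer: Choose s = a^p b^p. Since |xy| ≤ p, y = a^k with k ≥ 1. Then xy²z = a^(p+k) b^p ∉ L.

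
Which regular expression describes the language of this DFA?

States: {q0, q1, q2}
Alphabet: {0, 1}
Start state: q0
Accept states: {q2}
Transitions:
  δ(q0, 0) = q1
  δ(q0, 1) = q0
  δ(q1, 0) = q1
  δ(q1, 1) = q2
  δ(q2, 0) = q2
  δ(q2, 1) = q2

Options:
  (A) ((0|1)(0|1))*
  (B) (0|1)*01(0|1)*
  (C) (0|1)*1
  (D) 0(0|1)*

Testing sample strings against the DFA:
  '10011' -> accepted
  '01' -> accepted
  '10100' -> accepted
  '1100' -> rejected
Checking each option for a counterexample:
  (A) ((0|1)(0|1))*: ε is rejected by the DFA but matches the regex → eliminated
  (B) (0|1)*01(0|1)*: agrees with the DFA on all strings of length ≤ 4
  (C) (0|1)*1: '1' is rejected by the DFA but matches the regex → eliminated
  (D) 0(0|1)*: '0' is rejected by the DFA but matches the regex → eliminated
Only (B) (0|1)*01(0|1)* is consistent with the DFA.

Final answer: (B) (0|1)*01(0|1)*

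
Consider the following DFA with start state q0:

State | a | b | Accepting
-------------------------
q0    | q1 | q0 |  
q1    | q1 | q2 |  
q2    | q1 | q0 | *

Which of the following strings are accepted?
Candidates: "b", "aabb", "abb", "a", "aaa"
"b": q0 → q0; q0 is not accepting → rejected
"aabb": q0 → q1 → q1 → q2 → q0; q0 is not accepting → rejected
"abb": q0 → q1 → q2 → q0; q0 is not accepting → rejected
"a": q0 → q1; q1 is not accepting → rejected
"aaa": q0 → q1 → q1 → q1; q1 is not accepting → rejected

Final answer: None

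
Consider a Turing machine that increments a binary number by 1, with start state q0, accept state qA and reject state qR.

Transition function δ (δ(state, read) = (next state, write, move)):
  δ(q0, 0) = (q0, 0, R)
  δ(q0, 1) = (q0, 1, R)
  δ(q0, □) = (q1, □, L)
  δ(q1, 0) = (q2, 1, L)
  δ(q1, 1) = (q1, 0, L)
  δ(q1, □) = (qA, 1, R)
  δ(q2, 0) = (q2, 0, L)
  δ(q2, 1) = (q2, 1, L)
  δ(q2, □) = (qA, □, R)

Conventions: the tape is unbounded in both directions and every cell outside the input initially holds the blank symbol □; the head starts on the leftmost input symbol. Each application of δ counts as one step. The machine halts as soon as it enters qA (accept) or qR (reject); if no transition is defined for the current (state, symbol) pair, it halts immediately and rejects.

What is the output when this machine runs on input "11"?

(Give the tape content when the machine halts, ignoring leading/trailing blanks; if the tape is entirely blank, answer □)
Step 0: [q0]11 (head at position 0)
Step 1: δ(q0, 1) = (q0, 1, R)  ⊢  1[q0]1 (head at position 1)
Step 2: δ(q0, 1) = (q0, 1, R)  ⊢  11[q0]□ (head at position 2)
Step 3: δ(q0, □) = (q1, □, L)  ⊢  1[q1]1□ (head at position 1)
Step 4: δ(q1, 1) = (q1, 0, L)  ⊢  [q1]10□ (head at position 0)
Step 5: δ(q1, 1) = (q1, 0, L)  ⊢  [q1]□00□ (head at position -1)
Step 6: δ(q1, □) = (qA, 1, R)  ⊢  1[qA]00□ (head at position 0)
The machine is in qA, so it halts and accepts.
Tape content when halted (ignoring surrounding blanks): 100

Final answer: Output: 100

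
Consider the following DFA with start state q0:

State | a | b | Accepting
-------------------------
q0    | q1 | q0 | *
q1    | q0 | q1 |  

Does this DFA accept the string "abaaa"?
Start in q0.
Read 'a': q0 → q1
Read 'b': q1 → q1
Read 'a': q1 → q0
Read 'a': q0 → q1
Read 'a': q1 → q0
Final state q0 is accepting, so the string is accepted.

Final answer: Yes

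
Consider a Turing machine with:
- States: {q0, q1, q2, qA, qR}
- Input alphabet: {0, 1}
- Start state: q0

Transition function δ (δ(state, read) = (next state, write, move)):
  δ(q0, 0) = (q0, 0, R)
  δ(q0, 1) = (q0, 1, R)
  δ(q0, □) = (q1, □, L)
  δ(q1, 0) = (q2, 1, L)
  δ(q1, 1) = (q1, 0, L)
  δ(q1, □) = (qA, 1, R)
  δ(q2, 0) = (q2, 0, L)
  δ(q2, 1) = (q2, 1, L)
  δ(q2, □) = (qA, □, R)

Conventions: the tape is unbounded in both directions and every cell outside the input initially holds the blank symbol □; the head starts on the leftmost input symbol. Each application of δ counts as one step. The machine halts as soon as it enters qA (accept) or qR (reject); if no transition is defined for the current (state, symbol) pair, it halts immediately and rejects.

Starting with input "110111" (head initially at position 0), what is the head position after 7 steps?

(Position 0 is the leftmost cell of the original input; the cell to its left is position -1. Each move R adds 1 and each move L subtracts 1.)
Step 0: [q0]110111 (head at position 0)
Step 1: δ(q0, 1) = (q0, 1, R)  ⊢  1[q0]10111 (head at position 1)
Step 2: δ(q0, 1) = (q0, 1, R)  ⊢  11[q0]0111 (head at position 2)
Step 3: δ(q0, 0) = (q0, 0, R)  ⊢  110[q0]111 (head at position 3)
Step 4: δ(q0, 1) = (q0, 1, R)  ⊢  1101[q0]11 (head at position 4)
Step 5: δ(q0, 1) = (q0, 1, R)  ⊢  11011[q0]1 (head at position 5)
Step 6: δ(q0, 1) = (q0, 1, R)  ⊢  110111[q0]□ (head at position 6)
Step 7: δ(q0, □) = (q1, □, L)  ⊢  11011[q1]1□ (head at position 5)
Head position after 7 steps: 5

Final answer: Position 5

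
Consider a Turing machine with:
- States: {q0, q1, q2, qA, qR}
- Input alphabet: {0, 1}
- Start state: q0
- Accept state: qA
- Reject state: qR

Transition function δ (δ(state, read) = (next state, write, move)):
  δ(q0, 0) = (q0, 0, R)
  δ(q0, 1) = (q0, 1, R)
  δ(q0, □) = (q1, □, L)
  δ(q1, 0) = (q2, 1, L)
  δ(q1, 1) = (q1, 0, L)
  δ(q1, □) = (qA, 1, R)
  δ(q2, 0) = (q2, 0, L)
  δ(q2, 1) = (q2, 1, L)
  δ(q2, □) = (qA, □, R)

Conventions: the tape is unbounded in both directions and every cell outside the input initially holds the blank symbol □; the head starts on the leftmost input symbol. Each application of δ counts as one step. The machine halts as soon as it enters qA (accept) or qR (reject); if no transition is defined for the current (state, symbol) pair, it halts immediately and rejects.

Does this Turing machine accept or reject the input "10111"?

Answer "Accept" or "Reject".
Step 0: [q0]10111 (head at position 0)
Step 1: δ(q0, 1) = (q0, 1, R)  ⊢  1[q0]0111 (head at position 1)
Step 2: δ(q0, 0) = (q0, 0, R)  ⊢  10[q0]111 (head at position 2)
Step 3: δ(q0, 1) = (q0, 1, R)  ⊢  101[q0]11 (head at position 3)
Step 4: δ(q0, 1) = (q0, 1, R)  ⊢  1011[q0]1 (head at position 4)
Step 5: δ(q0, 1) = (q0, 1, R)  ⊢  10111[q0]□ (head at position 5)
Step 6: δ(q0, □) = (q1, □, L)  ⊢  1011[q1]1□ (head at position 4)
Step 7: δ(q1, 1) = (q1, 0, L)  ⊢  101[q1]10□ (head at position 3)
Step 8: δ(q1, 1) = (q1, 0, L)  ⊢  10[q1]100□ (head at position 2)
Step 9: δ(q1, 1) = (q1, 0, L)  ⊢  1[q1]0000□ (head at position 1)
Step 10: δ(q1, 0) = (q2, 1, L)  ⊢  [q2]11000□ (head at position 0)
Step 11: δ(q2, 1) = (q2, 1, L)  ⊢  [q2]□11000□ (head at position -1)
Step 12: δ(q2, □) = (qA, □, R)  ⊢  □[qA]11000□ (head at position 0)
The machine is in qA, so it halts and accepts.

Final answer: Accept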